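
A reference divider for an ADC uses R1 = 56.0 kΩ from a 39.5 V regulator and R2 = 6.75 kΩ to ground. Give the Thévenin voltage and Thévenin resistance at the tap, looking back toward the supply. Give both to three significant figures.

V_th is the open-circuit tap voltage: 39.5 × 6.75/(56.0 + 6.75) = 4.25 V.
With the supply zeroed, R1 and R2 appear in parallel from the tap: R_th = R1‖R2 = (56.0 × 6.75)/62.75 = 6.02 kΩ.

V_th = 4.25 V, R_th = 6.02 kΩ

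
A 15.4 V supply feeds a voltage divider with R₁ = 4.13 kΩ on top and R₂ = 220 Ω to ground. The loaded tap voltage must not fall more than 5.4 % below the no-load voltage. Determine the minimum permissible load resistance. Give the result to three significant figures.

Output resistance R_th = R₁‖R₂ = (4130 × 220)/4350 = 208.9 Ω.
The fractional drop is R_th/(R_th + R_L); requiring this ≤ 0.0540 gives R_L ≥ R_th(1/0.0540 − 1) = 208.9 × 17.52 = 3.66 kΩ.

R_L(min) ≈ 3.66 kΩ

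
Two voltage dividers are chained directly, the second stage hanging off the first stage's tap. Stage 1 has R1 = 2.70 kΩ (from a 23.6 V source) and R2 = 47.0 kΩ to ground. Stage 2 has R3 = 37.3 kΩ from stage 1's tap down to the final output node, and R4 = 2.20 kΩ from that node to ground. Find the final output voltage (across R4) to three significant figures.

V_out ≈ 1.17 V

Stage 2 presents R3+R4 = 39.50 kΩ as a load on stage 1's tap.
Stage 1's lower leg becomes R2‖(R3+R4) = 21.46 kΩ, so V_mid = 23.6 × 21.46/24.16 = 20.96 V.
Stage 2 is itself unloaded: V_out = V_mid × R4/(R3+R4) = 20.96 × 2.20/39.50 = 1.17 V.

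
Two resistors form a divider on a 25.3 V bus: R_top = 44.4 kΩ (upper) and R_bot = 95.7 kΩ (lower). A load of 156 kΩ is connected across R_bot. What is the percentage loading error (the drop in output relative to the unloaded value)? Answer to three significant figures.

The divider's output (Thévenin) resistance is R_top‖R_bot = 30.33 kΩ.
Fractional drop under load = R_th/(R_th + R_L) = 30.33 / (30.33 + 156) = 0.1628.
So the output falls by 16.3 %.

16.3 %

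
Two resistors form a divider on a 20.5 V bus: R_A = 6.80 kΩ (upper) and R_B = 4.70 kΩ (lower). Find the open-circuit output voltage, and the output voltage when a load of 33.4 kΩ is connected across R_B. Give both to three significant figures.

Unloaded: 8.38 V; loaded: 7.73 V

Open-circuit: V = 20.5 × 4.70/(6.80 + 4.70) = 8.38 V.
With the load, R_B becomes R_B‖R_L = 4.120 kΩ, so V = 20.5 × 4.120/10.92 = 7.73 V.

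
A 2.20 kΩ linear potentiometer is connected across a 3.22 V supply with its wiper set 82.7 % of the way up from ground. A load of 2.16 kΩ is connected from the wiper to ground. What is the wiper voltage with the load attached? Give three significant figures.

The wiper splits the pot into (1−α)R = 380.6 Ω above and αR = 1819 Ω below.
Lower section ‖ load = 987.6 Ω.
V_wiper = 3.22 × 987.6/(380.6 + 987.6) = 2.32 V.

V ≈ 2.32 V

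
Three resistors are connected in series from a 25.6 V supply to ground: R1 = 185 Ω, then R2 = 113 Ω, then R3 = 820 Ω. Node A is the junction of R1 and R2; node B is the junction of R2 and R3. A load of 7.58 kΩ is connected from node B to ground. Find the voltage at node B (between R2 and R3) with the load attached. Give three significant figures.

At node B, R3 is in parallel with the load: R3‖R_L = 740.0 Ω.
Below node A the resistance is R2 + (R3‖R_L) = 853.0 Ω, so V_A = 25.6 × 853.0/1038 = 21.04 V.
Then V_B = V_A × (R3‖R_L)/(R2 + R3‖R_L) = 21.04 × 740.0/853.0 = 18.3 V.

V ≈ 18.3 V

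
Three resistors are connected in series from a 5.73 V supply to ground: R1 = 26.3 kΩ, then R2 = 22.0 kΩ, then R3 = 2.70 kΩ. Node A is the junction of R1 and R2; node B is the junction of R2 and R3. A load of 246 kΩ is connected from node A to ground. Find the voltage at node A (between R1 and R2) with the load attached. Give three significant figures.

V ≈ 2.64 V

Below node A the series string R2+R3 = 24.70 kΩ sits in parallel with the 246 kΩ load: 22.45 kΩ.
V_A = 5.73 × 22.45/(26.3 + 22.45) = 2.64 V.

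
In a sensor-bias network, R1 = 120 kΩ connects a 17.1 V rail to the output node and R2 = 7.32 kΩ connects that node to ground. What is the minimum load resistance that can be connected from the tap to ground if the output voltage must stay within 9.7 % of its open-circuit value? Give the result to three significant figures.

Output resistance R_th = R1‖R2 = (120 × 7.32)/127.3 = 6.899 kΩ.
The fractional drop is R_th/(R_th + R_L); requiring this ≤ 0.0970 gives R_L ≥ R_th(1/0.0970 − 1) = 6.899 × 9.309 = 64.2 kΩ.

R_L(min) ≈ 64.2 kΩ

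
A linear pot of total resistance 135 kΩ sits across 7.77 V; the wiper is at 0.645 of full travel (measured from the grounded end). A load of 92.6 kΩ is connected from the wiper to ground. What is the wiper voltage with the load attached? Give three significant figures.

The wiper splits the pot into (1−α)R = 47.92 kΩ above and αR = 87.08 kΩ below.
Lower section ‖ load = 44.88 kΩ.
V_wiper = 7.77 × 44.88/(47.92 + 44.88) = 3.76 V.

V ≈ 3.76 V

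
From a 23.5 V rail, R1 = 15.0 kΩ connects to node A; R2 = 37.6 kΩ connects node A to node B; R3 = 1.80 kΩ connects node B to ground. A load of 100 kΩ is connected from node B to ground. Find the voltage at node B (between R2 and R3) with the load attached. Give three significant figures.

At node B, R3 is in parallel with the load: R3‖R_L = 1.768 kΩ.
Below node A the resistance is R2 + (R3‖R_L) = 39.37 kΩ, so V_A = 23.5 × 39.37/54.37 = 17.02 V.
Then V_B = V_A × (R3‖R_L)/(R2 + R3‖R_L) = 17.02 × 1.768/39.37 = 0.764 V.

V ≈ 0.764 V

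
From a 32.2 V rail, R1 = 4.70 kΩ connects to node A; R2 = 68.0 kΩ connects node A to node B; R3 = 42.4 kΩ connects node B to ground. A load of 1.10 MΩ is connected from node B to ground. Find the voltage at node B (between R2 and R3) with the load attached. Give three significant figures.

At node B, R3 is in parallel with the load: R3‖R_L = 40.83 kΩ.
Below node A the resistance is R2 + (R3‖R_L) = 108.8 kΩ, so V_A = 32.2 × 108.8/113.5 = 30.87 V.
Then V_B = V_A × (R3‖R_L)/(R2 + R3‖R_L) = 30.87 × 40.83/108.8 = 11.6 V.

V ≈ 11.6 V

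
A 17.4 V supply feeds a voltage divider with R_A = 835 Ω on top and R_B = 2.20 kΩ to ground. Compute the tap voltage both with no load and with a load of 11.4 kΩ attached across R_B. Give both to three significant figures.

Unloaded: 12.6 V; loaded: 12.0 V

Open-circuit: V = 17.4 × 2200/(835 + 2200) = 12.6 V.
With the load, R_B becomes R_B‖R_L = 1844 Ω, so V = 17.4 × 1844/2679 = 12.0 V.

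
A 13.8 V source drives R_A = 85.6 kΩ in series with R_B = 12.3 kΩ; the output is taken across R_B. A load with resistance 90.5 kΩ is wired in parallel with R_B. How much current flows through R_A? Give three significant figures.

R_B‖R_L = 10.83 kΩ, so the source sees R_A + R_B‖R_L = 96.43 kΩ.
I = 13.8 V / 96.43 kΩ = 0.143 mA.

I ≈ 0.143 mA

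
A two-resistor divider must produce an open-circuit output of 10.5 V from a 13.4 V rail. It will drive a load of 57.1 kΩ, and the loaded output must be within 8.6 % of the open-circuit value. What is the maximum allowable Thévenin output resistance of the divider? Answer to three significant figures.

R_th ≤ 5.37 kΩ

Loading drop = R_th/(R_th + R_L) ≤ 0.0860, so R_th ≤ R_L · ε/(1−ε) = 57.1 kΩ × 0.0860/0.9140 = 5.37 kΩ.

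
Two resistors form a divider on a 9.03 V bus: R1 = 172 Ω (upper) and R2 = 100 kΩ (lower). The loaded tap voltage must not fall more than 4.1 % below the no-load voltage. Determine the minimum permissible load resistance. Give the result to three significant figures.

R_L(min) ≈ 4.02 kΩ

Output resistance R_th = R1‖R2 = (172 × 100000)/100200 = 171.7 Ω.
The fractional drop is R_th/(R_th + R_L); requiring this ≤ 0.0410 gives R_L ≥ R_th(1/0.0410 − 1) = 171.7 × 23.39 = 4.02 kΩ.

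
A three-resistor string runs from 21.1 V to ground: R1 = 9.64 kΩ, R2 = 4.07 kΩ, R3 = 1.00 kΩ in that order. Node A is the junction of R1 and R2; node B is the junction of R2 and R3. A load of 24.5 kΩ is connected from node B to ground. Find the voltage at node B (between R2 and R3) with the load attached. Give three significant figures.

V ≈ 1.38 V

At node B, R3 is in parallel with the load: R3‖R_L = 0.9608 kΩ.
Below node A the resistance is R2 + (R3‖R_L) = 5.031 kΩ, so V_A = 21.1 × 5.031/14.67 = 7.235 V.
Then V_B = V_A × (R3‖R_L)/(R2 + R3‖R_L) = 7.235 × 0.9608/5.031 = 1.38 V.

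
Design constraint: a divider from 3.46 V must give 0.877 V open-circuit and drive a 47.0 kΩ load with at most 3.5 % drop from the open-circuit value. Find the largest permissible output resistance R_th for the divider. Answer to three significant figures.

Loading drop = R_th/(R_th + R_L) ≤ 0.0350, so R_th ≤ R_L · ε/(1−ε) = 47.0 kΩ × 0.0350/0.9650 = 1.70 kΩ.

R_th ≤ 1.70 kΩ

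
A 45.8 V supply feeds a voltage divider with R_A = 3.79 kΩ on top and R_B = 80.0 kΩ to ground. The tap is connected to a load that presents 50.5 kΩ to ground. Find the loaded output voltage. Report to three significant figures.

The load sits in parallel with R_B: R_B‖R_L = (80.0 × 50.5) / (80.0 + 50.5) = 30.96 kΩ.
V_out = 45.8 × 30.96 / (3.79 + 30.96) = 45.8 × 30.96/34.75 = 40.8 V.

V_out ≈ 40.8 V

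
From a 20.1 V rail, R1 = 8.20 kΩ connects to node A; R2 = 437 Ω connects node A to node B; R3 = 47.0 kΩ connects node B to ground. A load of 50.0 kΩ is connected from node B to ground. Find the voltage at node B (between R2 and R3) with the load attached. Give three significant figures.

At node B, R3 is in parallel with the load: R3‖R_L = 24230 Ω.
Below node A the resistance is R2 + (R3‖R_L) = 24660 Ω, so V_A = 20.1 × 24660/32860 = 15.08 V.
Then V_B = V_A × (R3‖R_L)/(R2 + R3‖R_L) = 15.08 × 24230/24660 = 14.8 V.

V ≈ 14.8 V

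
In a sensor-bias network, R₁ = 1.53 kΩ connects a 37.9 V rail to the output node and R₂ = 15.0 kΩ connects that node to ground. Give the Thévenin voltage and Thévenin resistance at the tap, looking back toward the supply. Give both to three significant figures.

V_th is the open-circuit tap voltage: 37.9 × 15.0/(1.53 + 15.0) = 34.4 V.
With the supply zeroed, R₁ and R₂ appear in parallel from the tap: R_th = R₁‖R₂ = (1.53 × 15.0)/16.53 = 1.39 kΩ.

V_th = 34.4 V, R_th = 1.39 kΩ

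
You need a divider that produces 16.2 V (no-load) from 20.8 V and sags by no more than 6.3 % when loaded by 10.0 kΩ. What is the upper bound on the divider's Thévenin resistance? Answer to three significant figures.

Loading drop = R_th/(R_th + R_L) ≤ 0.0630, so R_th ≤ R_L · ε/(1−ε) = 10.0 kΩ × 0.0630/0.9370 = 672 Ω.

R_th ≤ 672 Ω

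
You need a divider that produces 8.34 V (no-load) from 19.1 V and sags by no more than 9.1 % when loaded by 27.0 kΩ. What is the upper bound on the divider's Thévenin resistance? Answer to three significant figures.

Loading drop = R_th/(R_th + R_L) ≤ 0.0910, so R_th ≤ R_L · ε/(1−ε) = 27.0 kΩ × 0.0910/0.9090 = 2.70 kΩ.
(Any R1, R2 with R2/(R1+R2) = 0.437 and R1‖R2 ≤ 2.70 kΩ will meet the spec.)

R_th ≤ 2.70 kΩ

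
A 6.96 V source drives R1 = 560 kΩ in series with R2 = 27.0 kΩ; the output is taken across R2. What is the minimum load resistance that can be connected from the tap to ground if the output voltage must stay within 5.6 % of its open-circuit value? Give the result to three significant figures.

R_L(min) ≈ 434 kΩ

Output resistance R_th = R1‖R2 = (560 × 27.0)/587.0 = 25.76 kΩ.
The fractional drop is R_th/(R_th + R_L); requiring this ≤ 0.0560 gives R_L ≥ R_th(1/0.0560 − 1) = 25.76 × 16.86 = 434 kΩ.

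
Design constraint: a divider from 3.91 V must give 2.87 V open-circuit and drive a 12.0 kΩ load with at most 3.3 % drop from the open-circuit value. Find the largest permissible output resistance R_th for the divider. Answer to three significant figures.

R_th ≤ 410 Ω

Loading drop = R_th/(R_th + R_L) ≤ 0.0330, so R_th ≤ R_L · ε/(1−ε) = 12.0 kΩ × 0.0330/0.9670 = 410 Ω.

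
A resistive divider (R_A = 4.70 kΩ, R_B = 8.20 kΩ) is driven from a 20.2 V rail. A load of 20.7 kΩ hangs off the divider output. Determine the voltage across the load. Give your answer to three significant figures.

The load sits in parallel with R_B: R_B‖R_L = (8.20 × 20.7) / (8.20 + 20.7) = 5.873 kΩ.
V_out = 20.2 × 5.873 / (4.70 + 5.873) = 20.2 × 5.873/10.57 = 11.2 V.

V_out ≈ 11.2 V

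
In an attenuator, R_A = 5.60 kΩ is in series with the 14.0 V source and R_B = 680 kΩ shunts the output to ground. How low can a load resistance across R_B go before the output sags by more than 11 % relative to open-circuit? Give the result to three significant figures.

R_L(min) ≈ 44.9 kΩ

Output resistance R_th = R_A‖R_B = (5.60 × 680)/685.6 = 5.554 kΩ.
The fractional drop is R_th/(R_th + R_L); requiring this ≤ 0.110 gives R_L ≥ R_th(1/0.110 − 1) = 5.554 × 8.091 = 44.9 kΩ.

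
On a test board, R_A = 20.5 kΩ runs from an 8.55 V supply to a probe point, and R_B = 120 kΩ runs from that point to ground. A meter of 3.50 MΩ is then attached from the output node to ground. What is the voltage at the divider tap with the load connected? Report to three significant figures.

The load sits in parallel with R_B: R_B‖R_L = (120 × 3500) / (120 + 3500) = 116.0 kΩ.
V_out = 8.55 × 116.0 / (20.5 + 116.0) = 8.55 × 116.0/136.5 = 7.27 V.

V_out ≈ 7.27 V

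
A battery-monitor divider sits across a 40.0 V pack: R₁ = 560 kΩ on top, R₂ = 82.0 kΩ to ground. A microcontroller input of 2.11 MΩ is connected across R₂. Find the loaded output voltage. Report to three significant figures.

The load sits in parallel with R₂: R₂‖R_L = (82.0 × 2110) / (82.0 + 2110) = 78.93 kΩ.
V_out = 40.0 × 78.93 / (560 + 78.93) = 40.0 × 78.93/638.9 = 4.94 V.

V_out ≈ 4.94 V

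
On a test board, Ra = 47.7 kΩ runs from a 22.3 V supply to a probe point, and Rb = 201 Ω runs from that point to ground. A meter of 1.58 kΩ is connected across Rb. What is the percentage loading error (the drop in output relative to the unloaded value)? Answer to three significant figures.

Unloaded V = 22.3 × 201/47900 = 0.093574 V.
Loaded: Rb‖R_L = 178.3 Ω, giving V = 22.3 × 178.3/47880 = 0.083053 V.
Drop = (0.093574 − 0.083053) / 0.093574 = 11.2 %.

11.2 %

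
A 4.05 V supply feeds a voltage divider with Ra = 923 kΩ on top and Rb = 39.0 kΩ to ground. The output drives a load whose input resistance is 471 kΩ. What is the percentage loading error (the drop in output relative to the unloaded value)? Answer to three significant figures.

7.36 %

The divider's output (Thévenin) resistance is Ra‖Rb = 37.42 kΩ.
Fractional drop under load = R_th/(R_th + R_L) = 37.42 / (37.42 + 471) = 0.07360.
So the output falls by 7.36 %.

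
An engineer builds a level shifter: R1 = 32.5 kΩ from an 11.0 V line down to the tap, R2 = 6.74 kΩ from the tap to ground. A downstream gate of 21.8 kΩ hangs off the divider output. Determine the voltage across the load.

The load sits in parallel with R2: R2‖R_L = (6.74 × 21.8) / (6.74 + 21.8) = 5.148 kΩ.
V_out = 11.0 × 5.148 / (32.5 + 5.148) = 11.0 × 5.148/37.65 = 1.50 V.
(Unloaded it would have been 1.89 V.)

V_out ≈ 1.50 V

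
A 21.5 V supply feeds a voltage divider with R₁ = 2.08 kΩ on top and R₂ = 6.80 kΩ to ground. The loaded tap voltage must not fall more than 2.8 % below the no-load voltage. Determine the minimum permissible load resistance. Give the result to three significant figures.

R_L(min) ≈ 55.3 kΩ

Output resistance R_th = R₁‖R₂ = (2.08 × 6.80)/8.880 = 1.593 kΩ.
The fractional drop is R_th/(R_th + R_L); requiring this ≤ 0.0280 gives R_L ≥ R_th(1/0.0280 − 1) = 1.593 × 34.71 = 55.3 kΩ.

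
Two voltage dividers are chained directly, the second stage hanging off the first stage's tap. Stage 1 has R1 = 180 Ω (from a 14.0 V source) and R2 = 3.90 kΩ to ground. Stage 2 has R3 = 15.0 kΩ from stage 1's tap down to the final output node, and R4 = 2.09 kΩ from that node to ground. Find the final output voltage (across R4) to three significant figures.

Stage 2 presents R3+R4 = 17090 Ω as a load on stage 1's tap.
Stage 1's lower leg becomes R2‖(R3+R4) = 3175 Ω, so V_mid = 14.0 × 3175/3355 = 13.25 V.
Stage 2 is itself unloaded: V_out = V_mid × R4/(R3+R4) = 13.25 × 2090/17090 = 1.62 V.

V_out ≈ 1.62 V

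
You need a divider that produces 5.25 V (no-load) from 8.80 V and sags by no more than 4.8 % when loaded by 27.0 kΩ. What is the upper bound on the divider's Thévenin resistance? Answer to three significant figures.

R_th ≤ 1.36 kΩ

Loading drop = R_th/(R_th + R_L) ≤ 0.0480, so R_th ≤ R_L · ε/(1−ε) = 27.0 kΩ × 0.0480/0.9520 = 1.36 kΩ.
(Any R1, R2 with R2/(R1+R2) = 0.597 and R1‖R2 ≤ 1.36 kΩ will meet the spec.)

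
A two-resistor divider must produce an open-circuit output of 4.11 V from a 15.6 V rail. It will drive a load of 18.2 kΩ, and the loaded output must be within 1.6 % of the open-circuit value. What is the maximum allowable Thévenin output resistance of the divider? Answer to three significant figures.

Loading drop = R_th/(R_th + R_L) ≤ 0.0160, so R_th ≤ R_L · ε/(1−ε) = 18.2 kΩ × 0.0160/0.9840 = 296 Ω.
(Any R1, R2 with R2/(R1+R2) = 0.263 and R1‖R2 ≤ 296 Ω will meet the spec.)

R_th ≤ 296 Ω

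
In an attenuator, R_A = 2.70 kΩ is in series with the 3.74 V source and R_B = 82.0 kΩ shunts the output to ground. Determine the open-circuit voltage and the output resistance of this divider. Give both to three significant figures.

V_th = 3.62 V, R_th = 2.61 kΩ

V_th is the open-circuit tap voltage: 3.74 × 82.0/(2.70 + 82.0) = 3.62 V.
With the supply zeroed, R_A and R_B appear in parallel from the tap: R_th = R_A‖R_B = (2.70 × 82.0)/84.70 = 2.61 kΩ.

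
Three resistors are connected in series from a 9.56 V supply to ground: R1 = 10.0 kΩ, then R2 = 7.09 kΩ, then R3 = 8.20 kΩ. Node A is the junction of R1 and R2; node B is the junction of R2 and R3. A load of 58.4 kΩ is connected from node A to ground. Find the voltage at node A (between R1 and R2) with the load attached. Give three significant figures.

Below node A the series string R2+R3 = 15.29 kΩ sits in parallel with the 58.4 kΩ load: 12.12 kΩ.
V_A = 9.56 × 12.12/(10.0 + 12.12) = 5.24 V.

V ≈ 5.24 V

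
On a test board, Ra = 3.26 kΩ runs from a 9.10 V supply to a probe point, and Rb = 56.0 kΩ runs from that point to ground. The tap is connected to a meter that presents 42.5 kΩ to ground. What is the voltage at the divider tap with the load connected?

The load sits in parallel with Rb: Rb‖R_L = (56.0 × 42.5) / (56.0 + 42.5) = 24.16 kΩ.
V_out = 9.10 × 24.16 / (3.26 + 24.16) = 9.10 × 24.16/27.42 = 8.02 V.

V_out ≈ 8.02 V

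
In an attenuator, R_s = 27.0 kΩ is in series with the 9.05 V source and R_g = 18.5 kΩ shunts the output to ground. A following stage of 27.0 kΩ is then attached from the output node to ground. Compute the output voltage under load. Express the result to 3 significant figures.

The load sits in parallel with R_g: R_g‖R_L = (18.5 × 27.0) / (18.5 + 27.0) = 10.98 kΩ.
V_out = 9.05 × 10.98 / (27.0 + 10.98) = 9.05 × 10.98/37.98 = 2.62 V.

V_out ≈ 2.62 V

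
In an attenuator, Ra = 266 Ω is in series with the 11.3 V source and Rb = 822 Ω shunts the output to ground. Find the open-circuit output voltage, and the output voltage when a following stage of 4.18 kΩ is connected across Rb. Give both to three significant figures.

Open-circuit: V = 11.3 × 822/(266 + 822) = 8.54 V.
With the load, Rb becomes Rb‖R_L = 686.9 Ω, so V = 11.3 × 686.9/952.9 = 8.15 V.

Unloaded: 8.54 V; loaded: 8.15 V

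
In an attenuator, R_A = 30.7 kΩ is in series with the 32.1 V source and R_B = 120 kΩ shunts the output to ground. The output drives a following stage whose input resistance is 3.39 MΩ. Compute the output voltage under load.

V_out ≈ 25.4 V

The load sits in parallel with R_B: R_B‖R_L = (120 × 3390) / (120 + 3390) = 115.9 kΩ.
V_out = 32.1 × 115.9 / (30.7 + 115.9) = 32.1 × 115.9/146.6 = 25.4 V.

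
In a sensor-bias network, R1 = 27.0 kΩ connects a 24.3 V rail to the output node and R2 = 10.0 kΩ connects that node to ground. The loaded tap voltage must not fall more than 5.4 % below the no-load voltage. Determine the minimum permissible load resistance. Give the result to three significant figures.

R_L(min) ≈ 128 kΩ

Output resistance R_th = R1‖R2 = (27.0 × 10.0)/37.00 = 7.297 kΩ.
The fractional drop is R_th/(R_th + R_L); requiring this ≤ 0.0540 gives R_L ≥ R_th(1/0.0540 − 1) = 7.297 × 17.52 = 128 kΩ.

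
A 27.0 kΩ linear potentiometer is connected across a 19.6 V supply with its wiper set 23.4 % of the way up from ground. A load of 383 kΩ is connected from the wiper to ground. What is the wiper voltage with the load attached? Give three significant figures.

The wiper splits the pot into (1−α)R = 20.68 kΩ above and αR = 6.318 kΩ below.
Lower section ‖ load = 6.215 kΩ.
V_wiper = 19.6 × 6.215/(20.68 + 6.215) = 4.53 V.

V ≈ 4.53 V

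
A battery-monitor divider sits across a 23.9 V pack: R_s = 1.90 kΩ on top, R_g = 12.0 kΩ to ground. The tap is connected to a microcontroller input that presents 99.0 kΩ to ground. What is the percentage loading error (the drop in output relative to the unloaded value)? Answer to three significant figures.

1.63 %

The divider's output (Thévenin) resistance is R_s‖R_g = 1.640 kΩ.
Fractional drop under load = R_th/(R_th + R_L) = 1.640 / (1.640 + 99.0) = 0.01630.
So the output falls by 1.63 %.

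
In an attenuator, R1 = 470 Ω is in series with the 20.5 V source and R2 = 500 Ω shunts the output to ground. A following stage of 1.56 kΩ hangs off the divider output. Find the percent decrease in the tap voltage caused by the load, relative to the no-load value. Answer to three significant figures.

13.4 %

Unloaded V = 20.5 × 500/970.0 = 10.567 V.
Loaded: R2‖R_L = 378.6 Ω, giving V = 20.5 × 378.6/848.6 = 9.1466 V.
Drop = (10.567 − 9.1466) / 10.567 = 13.4 %.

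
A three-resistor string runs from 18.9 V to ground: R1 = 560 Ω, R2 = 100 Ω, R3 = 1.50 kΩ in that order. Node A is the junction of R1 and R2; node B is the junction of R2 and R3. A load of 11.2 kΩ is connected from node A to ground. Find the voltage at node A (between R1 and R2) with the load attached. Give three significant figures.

V ≈ 13.5 V

Below node A the series string R2+R3 = 1600 Ω sits in parallel with the 11200 Ω load: 1400 Ω.
V_A = 18.9 × 1400/(560 + 1400) = 13.5 V.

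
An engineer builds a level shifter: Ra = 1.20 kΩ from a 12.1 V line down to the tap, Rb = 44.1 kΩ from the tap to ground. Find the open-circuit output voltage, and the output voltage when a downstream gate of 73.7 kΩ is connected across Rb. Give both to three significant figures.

Unloaded: 11.8 V; loaded: 11.6 V

Open-circuit: V = 12.1 × 44.1/(1.20 + 44.1) = 11.8 V.
With the load, Rb becomes Rb‖R_L = 27.59 kΩ, so V = 12.1 × 27.59/28.79 = 11.6 V.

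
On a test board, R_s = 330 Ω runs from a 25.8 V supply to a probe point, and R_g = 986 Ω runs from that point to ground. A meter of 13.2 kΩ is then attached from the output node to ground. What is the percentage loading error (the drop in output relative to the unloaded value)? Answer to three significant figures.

1.84 %

The divider's output (Thévenin) resistance is R_s‖R_g = 247.2 Ω.
Fractional drop under load = R_th/(R_th + R_L) = 247.2 / (247.2 + 13200) = 0.01839.
So the output falls by 1.84 %.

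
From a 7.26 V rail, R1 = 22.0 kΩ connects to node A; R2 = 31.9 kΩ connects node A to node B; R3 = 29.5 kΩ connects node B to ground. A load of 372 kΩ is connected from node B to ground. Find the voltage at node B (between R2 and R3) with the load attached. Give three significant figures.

At node B, R3 is in parallel with the load: R3‖R_L = 27.33 kΩ.
Below node A the resistance is R2 + (R3‖R_L) = 59.23 kΩ, so V_A = 7.26 × 59.23/81.23 = 5.294 V.
Then V_B = V_A × (R3‖R_L)/(R2 + R3‖R_L) = 5.294 × 27.33/59.23 = 2.44 V.

V ≈ 2.44 V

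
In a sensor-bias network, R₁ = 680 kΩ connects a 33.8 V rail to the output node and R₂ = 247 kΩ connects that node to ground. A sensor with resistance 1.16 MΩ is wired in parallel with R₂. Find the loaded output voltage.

The load sits in parallel with R₂: R₂‖R_L = (247 × 1160) / (247 + 1160) = 203.6 kΩ.
V_out = 33.8 × 203.6 / (680 + 203.6) = 33.8 × 203.6/883.6 = 7.79 V.

V_out ≈ 7.79 V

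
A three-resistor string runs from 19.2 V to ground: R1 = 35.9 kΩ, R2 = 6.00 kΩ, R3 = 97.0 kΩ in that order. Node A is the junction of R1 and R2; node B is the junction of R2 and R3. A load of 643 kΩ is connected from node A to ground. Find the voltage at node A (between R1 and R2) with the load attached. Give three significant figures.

Below node A the series string R2+R3 = 103.0 kΩ sits in parallel with the 643 kΩ load: 88.78 kΩ.
V_A = 19.2 × 88.78/(35.9 + 88.78) = 13.7 V.

V ≈ 13.7 V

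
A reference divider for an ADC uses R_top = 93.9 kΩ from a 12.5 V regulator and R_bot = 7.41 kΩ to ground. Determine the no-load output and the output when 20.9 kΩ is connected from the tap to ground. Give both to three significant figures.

Open-circuit: V = 12.5 × 7.41/(93.9 + 7.41) = 0.914 V.
With the load, R_bot becomes R_bot‖R_L = 5.470 kΩ, so V = 12.5 × 5.470/99.37 = 0.688 V.

Unloaded: 0.914 V; loaded: 0.688 V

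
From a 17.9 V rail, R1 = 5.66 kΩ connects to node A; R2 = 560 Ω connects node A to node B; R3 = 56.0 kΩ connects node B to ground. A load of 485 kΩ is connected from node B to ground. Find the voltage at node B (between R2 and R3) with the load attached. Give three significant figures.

V ≈ 15.9 V

At node B, R3 is in parallel with the load: R3‖R_L = 50200 Ω.
Below node A the resistance is R2 + (R3‖R_L) = 50760 Ω, so V_A = 17.9 × 50760/56420 = 16.10 V.
Then V_B = V_A × (R3‖R_L)/(R2 + R3‖R_L) = 16.10 × 50200/50760 = 15.9 V.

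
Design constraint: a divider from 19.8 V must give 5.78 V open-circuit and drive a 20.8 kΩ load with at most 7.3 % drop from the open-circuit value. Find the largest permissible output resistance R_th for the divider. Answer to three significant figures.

Loading drop = R_th/(R_th + R_L) ≤ 0.0730, so R_th ≤ R_L · ε/(1−ε) = 20.8 kΩ × 0.0730/0.9270 = 1.64 kΩ.

R_th ≤ 1.64 kΩ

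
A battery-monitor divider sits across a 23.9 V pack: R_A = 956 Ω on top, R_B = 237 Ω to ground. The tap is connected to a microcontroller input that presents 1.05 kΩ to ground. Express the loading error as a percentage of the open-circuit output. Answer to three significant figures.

Unloaded V = 23.9 × 237/1193 = 4.748 V.
Loaded: R_B‖R_L = 193.4 Ω, giving V = 23.9 × 193.4/1149 = 4.021 V.
Drop = (4.748 − 4.021) / 4.748 = 15.3 %.

15.3 %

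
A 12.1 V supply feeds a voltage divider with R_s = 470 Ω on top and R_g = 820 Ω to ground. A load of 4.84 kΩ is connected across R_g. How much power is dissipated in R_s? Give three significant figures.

Total resistance from the source is R_s + (R_g‖R_L) = 1171 Ω, so I = 12.1/1171 Ω = 10.33 mA.
P = I²·R_s = (10.33 mA)² × 470 Ω = 50.2 mW.

P ≈ 50.2 mW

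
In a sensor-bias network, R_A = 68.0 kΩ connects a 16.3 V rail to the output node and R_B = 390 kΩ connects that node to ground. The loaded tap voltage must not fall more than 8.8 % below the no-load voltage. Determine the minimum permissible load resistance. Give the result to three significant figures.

R_L(min) ≈ 600 kΩ

Output resistance R_th = R_A‖R_B = (68.0 × 390)/458.0 = 57.90 kΩ.
The fractional drop is R_th/(R_th + R_L); requiring this ≤ 0.0880 gives R_L ≥ R_th(1/0.0880 − 1) = 57.90 × 10.36 = 600 kΩ.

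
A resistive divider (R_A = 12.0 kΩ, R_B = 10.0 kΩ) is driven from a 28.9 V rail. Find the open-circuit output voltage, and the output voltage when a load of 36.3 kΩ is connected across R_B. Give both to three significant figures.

Open-circuit: V = 28.9 × 10.0/(12.0 + 10.0) = 13.1 V.
With the load, R_B becomes R_B‖R_L = 7.840 kΩ, so V = 28.9 × 7.840/19.84 = 11.4 V.

Unloaded: 13.1 V; loaded: 11.4 V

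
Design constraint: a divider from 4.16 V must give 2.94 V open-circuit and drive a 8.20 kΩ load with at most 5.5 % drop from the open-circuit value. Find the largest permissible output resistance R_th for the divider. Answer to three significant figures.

R_th ≤ 477 Ω

Loading drop = R_th/(R_th + R_L) ≤ 0.0550, so R_th ≤ R_L · ε/(1−ε) = 8.20 kΩ × 0.0550/0.9450 = 477 Ω.
(Any R1, R2 with R2/(R1+R2) = 0.707 and R1‖R2 ≤ 477 Ω will meet the spec.)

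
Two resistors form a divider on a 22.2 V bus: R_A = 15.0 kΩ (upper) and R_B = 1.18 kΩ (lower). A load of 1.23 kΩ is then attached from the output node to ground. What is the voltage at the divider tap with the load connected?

V_out ≈ 0.857 V

The load sits in parallel with R_B: R_B‖R_L = (1.18 × 1.23) / (1.18 + 1.23) = 0.6022 kΩ.
V_out = 22.2 × 0.6022 / (15.0 + 0.6022) = 22.2 × 0.6022/15.60 = 0.857 V.
(Unloaded it would have been 1.62 V.)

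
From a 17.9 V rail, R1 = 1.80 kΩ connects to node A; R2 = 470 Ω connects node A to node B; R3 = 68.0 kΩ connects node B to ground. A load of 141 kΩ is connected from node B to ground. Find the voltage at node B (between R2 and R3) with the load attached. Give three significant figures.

At node B, R3 is in parallel with the load: R3‖R_L = 45880 Ω.
Below node A the resistance is R2 + (R3‖R_L) = 46350 Ω, so V_A = 17.9 × 46350/48150 = 17.23 V.
Then V_B = V_A × (R3‖R_L)/(R2 + R3‖R_L) = 17.23 × 45880/46350 = 17.1 V.

V ≈ 17.1 V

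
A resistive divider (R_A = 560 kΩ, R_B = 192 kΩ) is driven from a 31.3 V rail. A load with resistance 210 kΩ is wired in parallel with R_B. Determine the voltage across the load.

V_out ≈ 4.75 V

The load sits in parallel with R_B: R_B‖R_L = (192 × 210) / (192 + 210) = 100.3 kΩ.
V_out = 31.3 × 100.3 / (560 + 100.3) = 31.3 × 100.3/660.3 = 4.75 V.
(Unloaded it would have been 7.99 V.)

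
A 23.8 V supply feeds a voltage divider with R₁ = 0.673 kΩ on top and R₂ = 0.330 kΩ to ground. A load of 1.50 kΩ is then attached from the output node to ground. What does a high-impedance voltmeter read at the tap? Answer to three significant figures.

The load sits in parallel with R₂: R₂‖R_L = (330 × 1500) / (330 + 1500) = 270.5 Ω.
V_out = 23.8 × 270.5 / (673 + 270.5) = 23.8 × 270.5/943.5 = 6.82 V.
(Unloaded it would have been 7.83 V.)

V_out ≈ 6.82 V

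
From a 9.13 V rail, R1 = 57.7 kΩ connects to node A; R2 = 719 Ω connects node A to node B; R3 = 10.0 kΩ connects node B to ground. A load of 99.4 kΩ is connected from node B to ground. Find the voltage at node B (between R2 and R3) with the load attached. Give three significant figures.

V ≈ 1.23 V

At node B, R3 is in parallel with the load: R3‖R_L = 9086 Ω.
Below node A the resistance is R2 + (R3‖R_L) = 9805 Ω, so V_A = 9.13 × 9805/67500 = 1.326 V.
Then V_B = V_A × (R3‖R_L)/(R2 + R3‖R_L) = 1.326 × 9086/9805 = 1.23 V.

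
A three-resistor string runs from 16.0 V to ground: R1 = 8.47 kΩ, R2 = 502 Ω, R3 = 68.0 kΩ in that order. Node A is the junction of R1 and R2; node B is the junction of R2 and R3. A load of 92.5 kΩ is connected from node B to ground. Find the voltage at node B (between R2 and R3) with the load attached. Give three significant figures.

V ≈ 13.0 V

At node B, R3 is in parallel with the load: R3‖R_L = 39190 Ω.
Below node A the resistance is R2 + (R3‖R_L) = 39690 Ω, so V_A = 16.0 × 39690/48160 = 13.19 V.
Then V_B = V_A × (R3‖R_L)/(R2 + R3‖R_L) = 13.19 × 39190/39690 = 13.0 V.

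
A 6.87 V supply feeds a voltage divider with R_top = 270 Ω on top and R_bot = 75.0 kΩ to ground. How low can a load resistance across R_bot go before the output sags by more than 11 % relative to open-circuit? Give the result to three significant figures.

Output resistance R_th = R_top‖R_bot = (270 × 75000)/75270 = 269.0 Ω.
The fractional drop is R_th/(R_th + R_L); requiring this ≤ 0.110 gives R_L ≥ R_th(1/0.110 − 1) = 269.0 × 8.091 = 2.18 kΩ.

R_L(min) ≈ 2.18 kΩ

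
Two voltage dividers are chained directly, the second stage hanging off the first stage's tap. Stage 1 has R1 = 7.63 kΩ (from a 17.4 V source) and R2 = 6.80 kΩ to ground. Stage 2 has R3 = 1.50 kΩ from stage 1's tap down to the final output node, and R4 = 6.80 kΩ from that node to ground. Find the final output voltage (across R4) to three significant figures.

V_out ≈ 4.69 V

Stage 2 presents R3+R4 = 8.300 kΩ as a load on stage 1's tap.
Stage 1's lower leg becomes R2‖(R3+R4) = 3.738 kΩ, so V_mid = 17.4 × 3.738/11.37 = 5.721 V.
Stage 2 is itself unloaded: V_out = V_mid × R4/(R3+R4) = 5.721 × 6.80/8.300 = 4.69 V.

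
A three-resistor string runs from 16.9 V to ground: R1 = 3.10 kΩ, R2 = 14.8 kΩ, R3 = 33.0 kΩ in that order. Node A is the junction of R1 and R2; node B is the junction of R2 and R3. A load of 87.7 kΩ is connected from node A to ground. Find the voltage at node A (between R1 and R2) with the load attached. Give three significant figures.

Below node A the series string R2+R3 = 47.80 kΩ sits in parallel with the 87.7 kΩ load: 30.94 kΩ.
V_A = 16.9 × 30.94/(3.10 + 30.94) = 15.4 V.

V ≈ 15.4 V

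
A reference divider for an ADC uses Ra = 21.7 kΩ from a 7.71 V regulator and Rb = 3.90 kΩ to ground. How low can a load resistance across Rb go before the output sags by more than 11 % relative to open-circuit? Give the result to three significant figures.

R_L(min) ≈ 26.7 kΩ

Output resistance R_th = Ra‖Rb = (21.7 × 3.90)/25.60 = 3.306 kΩ.
The fractional drop is R_th/(R_th + R_L); requiring this ≤ 0.110 gives R_L ≥ R_th(1/0.110 − 1) = 3.306 × 8.091 = 26.7 kΩ.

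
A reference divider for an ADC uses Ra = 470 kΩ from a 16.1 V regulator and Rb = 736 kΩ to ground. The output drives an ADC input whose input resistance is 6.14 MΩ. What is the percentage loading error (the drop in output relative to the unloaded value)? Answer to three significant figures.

4.46 %

The divider's output (Thévenin) resistance is Ra‖Rb = 286.8 kΩ.
Fractional drop under load = R_th/(R_th + R_L) = 286.8 / (286.8 + 6140) = 0.04463.
So the output falls by 4.46 %.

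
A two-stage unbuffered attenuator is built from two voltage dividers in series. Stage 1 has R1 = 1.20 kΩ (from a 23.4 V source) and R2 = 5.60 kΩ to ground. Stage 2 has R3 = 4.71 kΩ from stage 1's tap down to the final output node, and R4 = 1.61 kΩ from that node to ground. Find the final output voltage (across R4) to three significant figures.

Stage 2 presents R3+R4 = 6.320 kΩ as a load on stage 1's tap.
Stage 1's lower leg becomes R2‖(R3+R4) = 2.969 kΩ, so V_mid = 23.4 × 2.969/4.169 = 16.66 V.
Stage 2 is itself unloaded: V_out = V_mid × R4/(R3+R4) = 16.66 × 1.61/6.320 = 4.25 V.

V_out ≈ 4.25 V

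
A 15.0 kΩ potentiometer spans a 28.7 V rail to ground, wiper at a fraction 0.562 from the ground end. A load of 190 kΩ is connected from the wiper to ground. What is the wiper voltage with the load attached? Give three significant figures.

V ≈ 15.8 V

The wiper splits the pot into (1−α)R = 6.570 kΩ above and αR = 8.430 kΩ below.
Lower section ‖ load = 8.072 kΩ.
V_wiper = 28.7 × 8.072/(6.570 + 8.072) = 15.8 V.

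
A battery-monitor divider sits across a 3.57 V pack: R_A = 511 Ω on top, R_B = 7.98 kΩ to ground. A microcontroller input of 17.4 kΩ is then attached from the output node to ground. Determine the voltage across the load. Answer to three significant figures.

V_out ≈ 3.27 V

The load sits in parallel with R_B: R_B‖R_L = (7980 × 17400) / (7980 + 17400) = 5471 Ω.
V_out = 3.57 × 5471 / (511 + 5471) = 3.57 × 5471/5982 = 3.27 V.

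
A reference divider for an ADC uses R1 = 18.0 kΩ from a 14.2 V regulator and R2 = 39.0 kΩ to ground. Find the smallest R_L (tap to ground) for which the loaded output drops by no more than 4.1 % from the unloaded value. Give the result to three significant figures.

Output resistance R_th = R1‖R2 = (18.0 × 39.0)/57.00 = 12.32 kΩ.
The fractional drop is R_th/(R_th + R_L); requiring this ≤ 0.0410 gives R_L ≥ R_th(1/0.0410 − 1) = 12.32 × 23.39 = 288 kΩ.

R_L(min) ≈ 288 kΩ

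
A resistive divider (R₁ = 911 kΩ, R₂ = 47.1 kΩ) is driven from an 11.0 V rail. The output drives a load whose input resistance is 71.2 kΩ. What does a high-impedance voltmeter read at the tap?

The load sits in parallel with R₂: R₂‖R_L = (47.1 × 71.2) / (47.1 + 71.2) = 28.35 kΩ.
V_out = 11.0 × 28.35 / (911 + 28.35) = 11.0 × 28.35/939.3 = 0.332 V.
(Unloaded it would have been 0.541 V.)

V_out ≈ 0.332 V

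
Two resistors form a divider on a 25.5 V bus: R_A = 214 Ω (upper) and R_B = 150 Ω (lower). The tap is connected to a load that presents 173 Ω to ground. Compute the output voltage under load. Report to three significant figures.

The load sits in parallel with R_B: R_B‖R_L = (150 × 173) / (150 + 173) = 80.34 Ω.
V_out = 25.5 × 80.34 / (214 + 80.34) = 25.5 × 80.34/294.3 = 6.96 V.

V_out ≈ 6.96 V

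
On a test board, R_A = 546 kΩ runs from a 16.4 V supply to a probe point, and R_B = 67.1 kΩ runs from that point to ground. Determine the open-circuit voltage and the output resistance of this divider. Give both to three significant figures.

V_th is the open-circuit tap voltage: 16.4 × 67.1/(546 + 67.1) = 1.79 V.
With the supply zeroed, R_A and R_B appear in parallel from the tap: R_th = R_A‖R_B = (546 × 67.1)/613.1 = 59.8 kΩ.

V_th = 1.79 V, R_th = 59.8 kΩ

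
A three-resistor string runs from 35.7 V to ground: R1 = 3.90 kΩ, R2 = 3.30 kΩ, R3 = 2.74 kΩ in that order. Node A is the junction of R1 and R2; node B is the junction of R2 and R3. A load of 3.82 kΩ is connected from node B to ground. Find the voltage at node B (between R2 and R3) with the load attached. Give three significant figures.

V ≈ 6.48 V

At node B, R3 is in parallel with the load: R3‖R_L = 1.596 kΩ.
Below node A the resistance is R2 + (R3‖R_L) = 4.896 kΩ, so V_A = 35.7 × 4.896/8.796 = 19.87 V.
Then V_B = V_A × (R3‖R_L)/(R2 + R3‖R_L) = 19.87 × 1.596/4.896 = 6.48 V.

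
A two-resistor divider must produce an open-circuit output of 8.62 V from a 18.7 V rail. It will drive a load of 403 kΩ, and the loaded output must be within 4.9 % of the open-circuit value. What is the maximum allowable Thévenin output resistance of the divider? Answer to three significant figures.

R_th ≤ 20.8 kΩ

Loading drop = R_th/(R_th + R_L) ≤ 0.0490, so R_th ≤ R_L · ε/(1−ε) = 403 kΩ × 0.0490/0.9510 = 20.8 kΩ.
(Any R1, R2 with R2/(R1+R2) = 0.461 and R1‖R2 ≤ 20.8 kΩ will meet the spec.)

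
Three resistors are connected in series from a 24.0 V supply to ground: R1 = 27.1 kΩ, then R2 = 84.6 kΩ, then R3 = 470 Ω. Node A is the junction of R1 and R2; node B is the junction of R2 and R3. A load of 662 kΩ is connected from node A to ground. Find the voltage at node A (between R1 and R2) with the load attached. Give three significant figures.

V ≈ 17.7 V

Below node A the series string R2+R3 = 85070 Ω sits in parallel with the 662000 Ω load: 75380 Ω.
V_A = 24.0 × 75380/(27100 + 75380) = 17.7 V.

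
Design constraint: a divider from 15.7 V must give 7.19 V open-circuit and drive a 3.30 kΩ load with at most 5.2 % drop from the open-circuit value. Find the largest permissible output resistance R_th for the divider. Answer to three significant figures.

R_th ≤ 181 Ω

Loading drop = R_th/(R_th + R_L) ≤ 0.0520, so R_th ≤ R_L · ε/(1−ε) = 3.30 kΩ × 0.0520/0.9480 = 181 Ω.
(Any R1, R2 with R2/(R1+R2) = 0.458 and R1‖R2 ≤ 181 Ω will meet the spec.)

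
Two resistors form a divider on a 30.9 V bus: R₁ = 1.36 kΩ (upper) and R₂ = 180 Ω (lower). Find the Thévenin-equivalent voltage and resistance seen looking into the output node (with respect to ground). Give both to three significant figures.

V_th = 3.61 V, R_th = 159 Ω

V_th is the open-circuit tap voltage: 30.9 × 180/(1360 + 180) = 3.61 V.
With the supply zeroed, R₁ and R₂ appear in parallel from the tap: R_th = R₁‖R₂ = (1360 × 180)/1540 = 159 Ω.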